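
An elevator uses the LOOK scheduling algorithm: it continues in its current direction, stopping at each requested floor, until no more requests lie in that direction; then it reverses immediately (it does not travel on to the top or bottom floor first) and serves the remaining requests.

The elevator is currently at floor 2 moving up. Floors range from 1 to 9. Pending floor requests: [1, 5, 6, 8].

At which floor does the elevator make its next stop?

Current floor: 2, direction: up
Requests above: [5, 6, 8]
Requests below: [1]
Moving up and requests lie above → nearest above is min([5, 6, 8]) = 5

Answer: 5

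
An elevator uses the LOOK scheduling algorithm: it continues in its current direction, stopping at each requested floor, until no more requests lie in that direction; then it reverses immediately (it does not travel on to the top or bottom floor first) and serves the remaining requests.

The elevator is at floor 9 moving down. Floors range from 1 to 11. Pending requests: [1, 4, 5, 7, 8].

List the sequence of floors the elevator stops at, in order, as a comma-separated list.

Answer: 8, 7, 5, 4, 1

Derivation:
Current: 9, moving DOWN
Serve below first (descending): [8, 7, 5, 4, 1]
Then reverse, serve above (ascending): []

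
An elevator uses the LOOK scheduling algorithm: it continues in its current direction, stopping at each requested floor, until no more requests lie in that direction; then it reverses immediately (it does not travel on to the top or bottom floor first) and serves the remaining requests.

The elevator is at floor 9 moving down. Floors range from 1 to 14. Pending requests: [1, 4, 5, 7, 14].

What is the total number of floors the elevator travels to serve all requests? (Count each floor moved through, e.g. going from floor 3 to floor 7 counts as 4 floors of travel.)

Answer: 21

Derivation:
Start at floor 9 moving down, LOOK stop order: [7, 5, 4, 1, 14]
  9 → 7: |7-9| = 2, total = 2
  7 → 5: |5-7| = 2, total = 4
  5 → 4: |4-5| = 1, total = 5
  4 → 1: |1-4| = 3, total = 8
  1 → 14: |14-1| = 13, total = 21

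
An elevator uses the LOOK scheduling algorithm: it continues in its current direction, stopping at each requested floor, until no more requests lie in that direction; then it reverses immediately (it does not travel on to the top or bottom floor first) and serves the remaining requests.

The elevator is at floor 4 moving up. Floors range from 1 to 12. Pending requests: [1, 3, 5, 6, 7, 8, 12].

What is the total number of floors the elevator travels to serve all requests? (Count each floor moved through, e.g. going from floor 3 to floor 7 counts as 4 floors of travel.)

Start at floor 4 moving up, LOOK stop order: [5, 6, 7, 8, 12, 3, 1]
  4 → 5: |5-4| = 1, total = 1
  5 → 6: |6-5| = 1, total = 2
  6 → 7: |7-6| = 1, total = 3
  7 → 8: |8-7| = 1, total = 4
  8 → 12: |12-8| = 4, total = 8
  12 → 3: |3-12| = 9, total = 17
  3 → 1: |1-3| = 2, total = 19

Answer: 19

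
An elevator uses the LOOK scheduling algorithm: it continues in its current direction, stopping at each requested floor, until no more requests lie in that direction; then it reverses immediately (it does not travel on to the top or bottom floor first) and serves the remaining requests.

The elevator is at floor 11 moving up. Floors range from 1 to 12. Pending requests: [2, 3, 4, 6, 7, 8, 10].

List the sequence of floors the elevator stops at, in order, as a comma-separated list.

Current: 11, moving UP
Serve above first (ascending): []
Then reverse, serve below (descending): [10, 8, 7, 6, 4, 3, 2]

Answer: 10, 8, 7, 6, 4, 3, 2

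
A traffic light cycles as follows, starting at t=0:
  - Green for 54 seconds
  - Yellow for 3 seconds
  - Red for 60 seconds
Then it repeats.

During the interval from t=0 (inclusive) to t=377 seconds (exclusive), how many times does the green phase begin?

Answer: 4

Derivation:
Cycle = 54+3+60 = 117s
green phase starts at t = k*117 + 0 for k=0,1,2,...
Need k*117+0 < 377 → k < 3.222
k ∈ {0, ..., 3} → 4 starts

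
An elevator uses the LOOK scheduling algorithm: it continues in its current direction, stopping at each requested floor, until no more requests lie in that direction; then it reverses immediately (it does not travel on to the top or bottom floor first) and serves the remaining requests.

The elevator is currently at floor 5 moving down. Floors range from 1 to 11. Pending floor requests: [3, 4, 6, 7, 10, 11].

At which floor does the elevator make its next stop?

Answer: 4

Derivation:
Current floor: 5, direction: down
Requests above: [6, 7, 10, 11]
Requests below: [3, 4]
Moving down and requests lie below → nearest below is max([3, 4]) = 4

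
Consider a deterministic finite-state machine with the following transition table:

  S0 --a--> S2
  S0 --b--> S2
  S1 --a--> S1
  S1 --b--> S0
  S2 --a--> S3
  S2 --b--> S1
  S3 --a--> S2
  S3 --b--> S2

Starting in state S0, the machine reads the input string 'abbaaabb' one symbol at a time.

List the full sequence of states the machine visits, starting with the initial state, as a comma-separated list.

Answer: S0, S2, S1, S0, S2, S3, S2, S1, S0

Derivation:
Start: S0
  read 'a': S0 --a--> S2
  read 'b': S2 --b--> S1
  read 'b': S1 --b--> S0
  read 'a': S0 --a--> S2
  read 'a': S2 --a--> S3
  read 'a': S3 --a--> S2
  read 'b': S2 --b--> S1
  read 'b': S1 --b--> S0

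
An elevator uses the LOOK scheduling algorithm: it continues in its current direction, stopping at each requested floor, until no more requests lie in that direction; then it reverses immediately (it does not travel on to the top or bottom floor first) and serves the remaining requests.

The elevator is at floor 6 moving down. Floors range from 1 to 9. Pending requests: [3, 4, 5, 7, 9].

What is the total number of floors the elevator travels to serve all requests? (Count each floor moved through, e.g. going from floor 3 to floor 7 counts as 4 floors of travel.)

Start at floor 6 moving down, LOOK stop order: [5, 4, 3, 7, 9]
  6 → 5: |5-6| = 1, total = 1
  5 → 4: |4-5| = 1, total = 2
  4 → 3: |3-4| = 1, total = 3
  3 → 7: |7-3| = 4, total = 7
  7 → 9: |9-7| = 2, total = 9

Answer: 9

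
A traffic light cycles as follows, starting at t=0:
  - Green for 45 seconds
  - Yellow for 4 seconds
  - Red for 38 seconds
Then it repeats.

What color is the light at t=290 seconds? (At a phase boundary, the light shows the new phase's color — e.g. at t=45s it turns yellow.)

Cycle length = 45 + 4 + 38 = 87s
t = 290, phase_t = 290 mod 87 = 29
29 < 45 (green end) → GREEN

Answer: green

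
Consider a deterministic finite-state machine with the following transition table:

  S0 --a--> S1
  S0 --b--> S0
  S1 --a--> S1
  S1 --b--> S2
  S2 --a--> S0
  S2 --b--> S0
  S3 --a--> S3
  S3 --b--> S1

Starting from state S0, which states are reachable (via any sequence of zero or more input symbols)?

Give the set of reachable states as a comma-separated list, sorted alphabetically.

BFS from S0:
  visit S0: S0--a-->S1 (new), S0--b-->S0 (seen)
  visit S1: S1--a-->S1 (seen), S1--b-->S2 (new)
  visit S2: S2--a-->S0 (seen), S2--b-->S0 (seen)

Answer: S0, S1, S2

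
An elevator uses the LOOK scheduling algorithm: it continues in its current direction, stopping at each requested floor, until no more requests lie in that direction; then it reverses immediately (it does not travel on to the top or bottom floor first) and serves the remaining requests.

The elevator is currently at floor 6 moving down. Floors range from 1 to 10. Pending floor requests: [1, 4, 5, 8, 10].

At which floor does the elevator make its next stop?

Current floor: 6, direction: down
Requests above: [8, 10]
Requests below: [1, 4, 5]
Moving down and requests lie below → nearest below is max([1, 4, 5]) = 5

Answer: 5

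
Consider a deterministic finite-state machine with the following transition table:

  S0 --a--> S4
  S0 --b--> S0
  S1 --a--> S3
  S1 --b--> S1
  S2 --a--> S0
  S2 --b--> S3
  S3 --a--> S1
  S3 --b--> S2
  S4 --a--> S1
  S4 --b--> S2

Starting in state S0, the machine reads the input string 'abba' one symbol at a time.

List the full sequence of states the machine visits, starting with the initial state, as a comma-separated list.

Answer: S0, S4, S2, S3, S1

Derivation:
Start: S0
  read 'a': S0 --a--> S4
  read 'b': S4 --b--> S2
  read 'b': S2 --b--> S3
  read 'a': S3 --a--> S1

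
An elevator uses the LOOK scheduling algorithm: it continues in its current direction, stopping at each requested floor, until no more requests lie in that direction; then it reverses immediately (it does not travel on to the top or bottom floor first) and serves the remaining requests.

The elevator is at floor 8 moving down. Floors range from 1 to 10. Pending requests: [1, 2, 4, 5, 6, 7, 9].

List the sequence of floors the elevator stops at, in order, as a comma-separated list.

Answer: 7, 6, 5, 4, 2, 1, 9

Derivation:
Current: 8, moving DOWN
Serve below first (descending): [7, 6, 5, 4, 2, 1]
Then reverse, serve above (ascending): [9]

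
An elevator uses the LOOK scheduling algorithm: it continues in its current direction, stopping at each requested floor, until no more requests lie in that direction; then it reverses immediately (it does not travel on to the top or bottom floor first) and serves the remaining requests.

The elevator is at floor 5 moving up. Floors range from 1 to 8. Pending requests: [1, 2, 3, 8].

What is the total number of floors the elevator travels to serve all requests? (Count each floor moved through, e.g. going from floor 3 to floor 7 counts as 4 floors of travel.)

Answer: 10

Derivation:
Start at floor 5 moving up, LOOK stop order: [8, 3, 2, 1]
  5 → 8: |8-5| = 3, total = 3
  8 → 3: |3-8| = 5, total = 8
  3 → 2: |2-3| = 1, total = 9
  2 → 1: |1-2| = 1, total = 10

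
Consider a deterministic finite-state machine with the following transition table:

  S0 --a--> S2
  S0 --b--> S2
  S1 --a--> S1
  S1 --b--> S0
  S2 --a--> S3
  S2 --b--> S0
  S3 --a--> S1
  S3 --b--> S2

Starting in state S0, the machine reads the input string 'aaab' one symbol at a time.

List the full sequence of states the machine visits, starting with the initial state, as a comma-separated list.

Start: S0
  read 'a': S0 --a--> S2
  read 'a': S2 --a--> S3
  read 'a': S3 --a--> S1
  read 'b': S1 --b--> S0

Answer: S0, S2, S3, S1, S0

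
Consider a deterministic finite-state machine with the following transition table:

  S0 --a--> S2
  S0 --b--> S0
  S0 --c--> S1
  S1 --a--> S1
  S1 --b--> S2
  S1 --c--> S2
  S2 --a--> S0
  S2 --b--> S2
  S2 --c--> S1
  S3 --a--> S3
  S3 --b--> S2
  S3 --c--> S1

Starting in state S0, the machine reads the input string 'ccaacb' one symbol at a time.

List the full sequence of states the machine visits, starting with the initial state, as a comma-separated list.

Answer: S0, S1, S2, S0, S2, S1, S2

Derivation:
Start: S0
  read 'c': S0 --c--> S1
  read 'c': S1 --c--> S2
  read 'a': S2 --a--> S0
  read 'a': S0 --a--> S2
  read 'c': S2 --c--> S1
  read 'b': S1 --b--> S2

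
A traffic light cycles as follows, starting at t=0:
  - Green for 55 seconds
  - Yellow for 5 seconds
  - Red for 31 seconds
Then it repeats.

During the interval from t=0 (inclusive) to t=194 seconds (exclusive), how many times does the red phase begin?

Cycle = 55+5+31 = 91s
red phase starts at t = k*91 + 60 for k=0,1,2,...
Need k*91+60 < 194 → k < 1.473
k ∈ {0, ..., 1} → 2 starts

Answer: 2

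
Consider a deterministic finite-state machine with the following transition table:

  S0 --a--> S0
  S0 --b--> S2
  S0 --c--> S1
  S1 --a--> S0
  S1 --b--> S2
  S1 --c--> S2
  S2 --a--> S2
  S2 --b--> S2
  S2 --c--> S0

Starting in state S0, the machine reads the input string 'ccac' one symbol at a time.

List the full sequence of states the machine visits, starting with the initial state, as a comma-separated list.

Answer: S0, S1, S2, S2, S0

Derivation:
Start: S0
  read 'c': S0 --c--> S1
  read 'c': S1 --c--> S2
  read 'a': S2 --a--> S2
  read 'c': S2 --c--> S0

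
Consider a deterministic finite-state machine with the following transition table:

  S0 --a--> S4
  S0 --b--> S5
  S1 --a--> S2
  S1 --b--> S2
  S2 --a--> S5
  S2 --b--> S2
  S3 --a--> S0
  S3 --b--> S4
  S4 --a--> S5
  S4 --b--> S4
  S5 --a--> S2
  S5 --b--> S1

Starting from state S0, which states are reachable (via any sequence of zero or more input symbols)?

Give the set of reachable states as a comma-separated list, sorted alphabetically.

Answer: S0, S1, S2, S4, S5

Derivation:
BFS from S0:
  visit S0: S0--a-->S4 (new), S0--b-->S5 (new)
  visit S4: S4--a-->S5 (seen), S4--b-->S4 (seen)
  visit S5: S5--a-->S2 (new), S5--b-->S1 (new)
  visit S2: S2--a-->S5 (seen), S2--b-->S2 (seen)
  visit S1: S1--a-->S2 (seen), S1--b-->S2 (seen)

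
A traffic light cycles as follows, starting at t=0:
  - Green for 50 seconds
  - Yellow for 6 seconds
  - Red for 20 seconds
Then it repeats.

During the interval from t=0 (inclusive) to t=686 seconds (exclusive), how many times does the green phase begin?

Answer: 10

Derivation:
Cycle = 50+6+20 = 76s
green phase starts at t = k*76 + 0 for k=0,1,2,...
Need k*76+0 < 686 → k < 9.026
k ∈ {0, ..., 9} → 10 starts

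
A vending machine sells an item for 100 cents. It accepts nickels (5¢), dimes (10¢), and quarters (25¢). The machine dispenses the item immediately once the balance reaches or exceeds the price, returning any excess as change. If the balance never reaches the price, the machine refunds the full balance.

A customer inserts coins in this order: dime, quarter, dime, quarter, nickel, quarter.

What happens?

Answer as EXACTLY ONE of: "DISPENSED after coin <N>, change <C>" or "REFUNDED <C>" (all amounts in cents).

Answer: DISPENSED after coin 6, change 0

Derivation:
Price: 100¢
Coin 1 (dime, 10¢): balance = 10¢
Coin 2 (quarter, 25¢): balance = 35¢
Coin 3 (dime, 10¢): balance = 45¢
Coin 4 (quarter, 25¢): balance = 70¢
Coin 5 (nickel, 5¢): balance = 75¢
Coin 6 (quarter, 25¢): balance = 100¢
  → balance >= price → DISPENSE, change = 100 - 100 = 0¢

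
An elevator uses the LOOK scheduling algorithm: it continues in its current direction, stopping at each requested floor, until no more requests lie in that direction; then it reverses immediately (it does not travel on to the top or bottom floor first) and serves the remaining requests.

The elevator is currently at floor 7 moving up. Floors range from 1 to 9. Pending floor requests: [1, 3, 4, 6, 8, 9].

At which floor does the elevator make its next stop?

Answer: 8

Derivation:
Current floor: 7, direction: up
Requests above: [8, 9]
Requests below: [1, 3, 4, 6]
Moving up and requests lie above → nearest above is min([8, 9]) = 8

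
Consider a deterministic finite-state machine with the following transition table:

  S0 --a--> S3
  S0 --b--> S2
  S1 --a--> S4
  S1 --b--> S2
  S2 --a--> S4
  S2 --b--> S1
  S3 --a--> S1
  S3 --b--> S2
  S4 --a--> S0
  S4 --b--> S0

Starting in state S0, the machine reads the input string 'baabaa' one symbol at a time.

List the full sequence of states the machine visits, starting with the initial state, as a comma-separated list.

Answer: S0, S2, S4, S0, S2, S4, S0

Derivation:
Start: S0
  read 'b': S0 --b--> S2
  read 'a': S2 --a--> S4
  read 'a': S4 --a--> S0
  read 'b': S0 --b--> S2
  read 'a': S2 --a--> S4
  read 'a': S4 --a--> S0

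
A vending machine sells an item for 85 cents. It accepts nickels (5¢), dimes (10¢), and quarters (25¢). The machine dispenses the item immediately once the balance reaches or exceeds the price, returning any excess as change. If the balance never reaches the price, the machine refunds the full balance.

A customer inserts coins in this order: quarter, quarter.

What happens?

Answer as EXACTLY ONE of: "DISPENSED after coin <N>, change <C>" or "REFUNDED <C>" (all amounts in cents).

Answer: REFUNDED 50

Derivation:
Price: 85¢
Coin 1 (quarter, 25¢): balance = 25¢
Coin 2 (quarter, 25¢): balance = 50¢
All coins inserted, balance 50¢ < price 85¢ → REFUND 50¢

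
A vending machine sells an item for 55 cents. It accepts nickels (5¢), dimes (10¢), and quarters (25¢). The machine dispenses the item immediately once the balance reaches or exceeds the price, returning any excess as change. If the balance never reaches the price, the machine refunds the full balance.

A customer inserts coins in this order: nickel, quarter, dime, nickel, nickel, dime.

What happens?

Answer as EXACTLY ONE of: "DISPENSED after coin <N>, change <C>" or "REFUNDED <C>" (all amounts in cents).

Answer: DISPENSED after coin 6, change 5

Derivation:
Price: 55¢
Coin 1 (nickel, 5¢): balance = 5¢
Coin 2 (quarter, 25¢): balance = 30¢
Coin 3 (dime, 10¢): balance = 40¢
Coin 4 (nickel, 5¢): balance = 45¢
Coin 5 (nickel, 5¢): balance = 50¢
Coin 6 (dime, 10¢): balance = 60¢
  → balance >= price → DISPENSE, change = 60 - 55 = 5¢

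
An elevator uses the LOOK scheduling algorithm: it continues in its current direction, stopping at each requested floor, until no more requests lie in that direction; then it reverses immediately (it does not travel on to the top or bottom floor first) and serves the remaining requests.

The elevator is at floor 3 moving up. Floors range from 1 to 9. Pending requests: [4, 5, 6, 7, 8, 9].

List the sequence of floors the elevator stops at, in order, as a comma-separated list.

Current: 3, moving UP
Serve above first (ascending): [4, 5, 6, 7, 8, 9]
Then reverse, serve below (descending): []

Answer: 4, 5, 6, 7, 8, 9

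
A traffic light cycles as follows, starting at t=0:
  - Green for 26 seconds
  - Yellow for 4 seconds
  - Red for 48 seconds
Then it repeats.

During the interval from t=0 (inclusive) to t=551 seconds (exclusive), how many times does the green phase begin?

Answer: 8

Derivation:
Cycle = 26+4+48 = 78s
green phase starts at t = k*78 + 0 for k=0,1,2,...
Need k*78+0 < 551 → k < 7.064
k ∈ {0, ..., 7} → 8 starts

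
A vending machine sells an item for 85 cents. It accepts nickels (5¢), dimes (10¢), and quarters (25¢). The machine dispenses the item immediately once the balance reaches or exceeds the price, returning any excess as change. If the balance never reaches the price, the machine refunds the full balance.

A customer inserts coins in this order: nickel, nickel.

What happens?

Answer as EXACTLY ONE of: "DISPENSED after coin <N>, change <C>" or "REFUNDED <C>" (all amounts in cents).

Price: 85¢
Coin 1 (nickel, 5¢): balance = 5¢
Coin 2 (nickel, 5¢): balance = 10¢
All coins inserted, balance 10¢ < price 85¢ → REFUND 10¢

Answer: REFUNDED 10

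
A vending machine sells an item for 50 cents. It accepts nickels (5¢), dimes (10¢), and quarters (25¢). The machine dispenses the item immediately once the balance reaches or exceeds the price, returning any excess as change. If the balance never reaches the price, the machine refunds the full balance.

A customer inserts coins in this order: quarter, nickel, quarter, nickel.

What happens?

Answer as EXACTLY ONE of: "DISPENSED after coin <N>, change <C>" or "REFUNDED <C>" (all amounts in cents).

Answer: DISPENSED after coin 3, change 5

Derivation:
Price: 50¢
Coin 1 (quarter, 25¢): balance = 25¢
Coin 2 (nickel, 5¢): balance = 30¢
Coin 3 (quarter, 25¢): balance = 55¢
  → balance >= price → DISPENSE, change = 55 - 50 = 5¢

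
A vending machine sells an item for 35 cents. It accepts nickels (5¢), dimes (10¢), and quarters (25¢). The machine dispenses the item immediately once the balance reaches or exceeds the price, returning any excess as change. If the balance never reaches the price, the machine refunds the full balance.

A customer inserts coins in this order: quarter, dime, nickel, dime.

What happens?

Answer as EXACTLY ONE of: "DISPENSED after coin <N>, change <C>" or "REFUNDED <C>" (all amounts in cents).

Price: 35¢
Coin 1 (quarter, 25¢): balance = 25¢
Coin 2 (dime, 10¢): balance = 35¢
  → balance >= price → DISPENSE, change = 35 - 35 = 0¢

Answer: DISPENSED after coin 2, change 0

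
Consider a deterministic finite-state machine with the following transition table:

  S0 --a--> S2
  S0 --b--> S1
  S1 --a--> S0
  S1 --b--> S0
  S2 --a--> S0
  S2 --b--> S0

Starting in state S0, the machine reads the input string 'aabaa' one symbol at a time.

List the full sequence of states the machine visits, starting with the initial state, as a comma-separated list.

Start: S0
  read 'a': S0 --a--> S2
  read 'a': S2 --a--> S0
  read 'b': S0 --b--> S1
  read 'a': S1 --a--> S0
  read 'a': S0 --a--> S2

Answer: S0, S2, S0, S1, S0, S2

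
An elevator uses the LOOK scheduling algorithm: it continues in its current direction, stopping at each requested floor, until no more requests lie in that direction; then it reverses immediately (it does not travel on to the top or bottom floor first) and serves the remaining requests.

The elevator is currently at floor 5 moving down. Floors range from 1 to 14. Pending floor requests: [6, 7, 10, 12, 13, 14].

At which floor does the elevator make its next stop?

Current floor: 5, direction: down
Requests above: [6, 7, 10, 12, 13, 14]
Requests below: []
Moving down but no requests below → reverse; nearest above is min([6, 7, 10, 12, 13, 14]) = 6

Answer: 6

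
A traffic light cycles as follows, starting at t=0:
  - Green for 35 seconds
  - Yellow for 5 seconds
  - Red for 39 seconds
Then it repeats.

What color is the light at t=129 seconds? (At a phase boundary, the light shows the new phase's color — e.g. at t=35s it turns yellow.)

Answer: red

Derivation:
Cycle length = 35 + 5 + 39 = 79s
t = 129, phase_t = 129 mod 79 = 50
50 >= 40 → RED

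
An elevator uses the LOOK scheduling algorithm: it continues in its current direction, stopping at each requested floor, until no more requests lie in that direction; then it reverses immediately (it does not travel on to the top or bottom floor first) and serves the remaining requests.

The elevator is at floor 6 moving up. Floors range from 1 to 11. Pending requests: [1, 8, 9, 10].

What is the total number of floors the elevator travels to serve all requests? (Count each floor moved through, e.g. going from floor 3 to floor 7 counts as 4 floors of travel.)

Start at floor 6 moving up, LOOK stop order: [8, 9, 10, 1]
  6 → 8: |8-6| = 2, total = 2
  8 → 9: |9-8| = 1, total = 3
  9 → 10: |10-9| = 1, total = 4
  10 → 1: |1-10| = 9, total = 13

Answer: 13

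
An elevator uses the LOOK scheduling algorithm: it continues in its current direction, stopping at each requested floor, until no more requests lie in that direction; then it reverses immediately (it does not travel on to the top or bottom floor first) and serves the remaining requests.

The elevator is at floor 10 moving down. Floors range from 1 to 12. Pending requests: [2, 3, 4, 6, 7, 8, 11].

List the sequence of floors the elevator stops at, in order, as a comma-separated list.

Answer: 8, 7, 6, 4, 3, 2, 11

Derivation:
Current: 10, moving DOWN
Serve below first (descending): [8, 7, 6, 4, 3, 2]
Then reverse, serve above (ascending): [11]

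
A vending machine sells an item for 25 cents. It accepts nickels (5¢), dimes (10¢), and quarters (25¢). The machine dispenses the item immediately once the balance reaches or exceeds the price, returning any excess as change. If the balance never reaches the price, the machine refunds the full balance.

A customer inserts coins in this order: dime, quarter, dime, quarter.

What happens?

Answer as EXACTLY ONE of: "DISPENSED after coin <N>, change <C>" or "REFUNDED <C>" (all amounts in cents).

Price: 25¢
Coin 1 (dime, 10¢): balance = 10¢
Coin 2 (quarter, 25¢): balance = 35¢
  → balance >= price → DISPENSE, change = 35 - 25 = 10¢

Answer: DISPENSED after coin 2, change 10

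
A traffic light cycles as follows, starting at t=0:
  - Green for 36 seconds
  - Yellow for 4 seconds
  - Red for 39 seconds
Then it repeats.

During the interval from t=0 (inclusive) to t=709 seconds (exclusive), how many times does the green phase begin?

Answer: 9

Derivation:
Cycle = 36+4+39 = 79s
green phase starts at t = k*79 + 0 for k=0,1,2,...
Need k*79+0 < 709 → k < 8.975
k ∈ {0, ..., 8} → 9 starts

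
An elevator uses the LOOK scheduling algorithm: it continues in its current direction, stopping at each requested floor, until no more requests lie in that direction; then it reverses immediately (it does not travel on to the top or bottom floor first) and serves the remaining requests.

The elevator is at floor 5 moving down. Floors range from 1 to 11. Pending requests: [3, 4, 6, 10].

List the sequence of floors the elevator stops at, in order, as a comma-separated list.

Answer: 4, 3, 6, 10

Derivation:
Current: 5, moving DOWN
Serve below first (descending): [4, 3]
Then reverse, serve above (ascending): [6, 10]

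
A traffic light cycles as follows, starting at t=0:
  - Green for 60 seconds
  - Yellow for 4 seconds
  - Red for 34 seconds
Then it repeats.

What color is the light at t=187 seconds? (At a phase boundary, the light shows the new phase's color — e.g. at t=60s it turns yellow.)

Cycle length = 60 + 4 + 34 = 98s
t = 187, phase_t = 187 mod 98 = 89
89 >= 64 → RED

Answer: red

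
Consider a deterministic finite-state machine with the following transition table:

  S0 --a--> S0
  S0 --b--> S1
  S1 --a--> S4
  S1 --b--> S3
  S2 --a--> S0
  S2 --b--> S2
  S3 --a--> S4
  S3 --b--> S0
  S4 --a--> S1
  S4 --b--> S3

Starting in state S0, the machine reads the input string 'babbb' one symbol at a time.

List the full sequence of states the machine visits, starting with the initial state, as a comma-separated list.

Answer: S0, S1, S4, S3, S0, S1

Derivation:
Start: S0
  read 'b': S0 --b--> S1
  read 'a': S1 --a--> S4
  read 'b': S4 --b--> S3
  read 'b': S3 --b--> S0
  read 'b': S0 --b--> S1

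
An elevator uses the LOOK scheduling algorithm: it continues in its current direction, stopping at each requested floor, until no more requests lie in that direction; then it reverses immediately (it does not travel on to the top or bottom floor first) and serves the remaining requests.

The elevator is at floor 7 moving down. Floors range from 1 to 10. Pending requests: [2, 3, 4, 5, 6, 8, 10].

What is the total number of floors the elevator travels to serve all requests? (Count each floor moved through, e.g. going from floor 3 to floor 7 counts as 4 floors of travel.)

Answer: 13

Derivation:
Start at floor 7 moving down, LOOK stop order: [6, 5, 4, 3, 2, 8, 10]
  7 → 6: |6-7| = 1, total = 1
  6 → 5: |5-6| = 1, total = 2
  5 → 4: |4-5| = 1, total = 3
  4 → 3: |3-4| = 1, total = 4
  3 → 2: |2-3| = 1, total = 5
  2 → 8: |8-2| = 6, total = 11
  8 → 10: |10-8| = 2, total = 13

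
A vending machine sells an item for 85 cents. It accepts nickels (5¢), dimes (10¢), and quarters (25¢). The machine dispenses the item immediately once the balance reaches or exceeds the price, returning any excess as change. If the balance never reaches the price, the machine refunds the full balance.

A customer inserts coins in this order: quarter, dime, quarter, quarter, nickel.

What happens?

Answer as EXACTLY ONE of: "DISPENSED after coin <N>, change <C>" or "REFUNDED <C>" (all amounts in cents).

Answer: DISPENSED after coin 4, change 0

Derivation:
Price: 85¢
Coin 1 (quarter, 25¢): balance = 25¢
Coin 2 (dime, 10¢): balance = 35¢
Coin 3 (quarter, 25¢): balance = 60¢
Coin 4 (quarter, 25¢): balance = 85¢
  → balance >= price → DISPENSE, change = 85 - 85 = 0¢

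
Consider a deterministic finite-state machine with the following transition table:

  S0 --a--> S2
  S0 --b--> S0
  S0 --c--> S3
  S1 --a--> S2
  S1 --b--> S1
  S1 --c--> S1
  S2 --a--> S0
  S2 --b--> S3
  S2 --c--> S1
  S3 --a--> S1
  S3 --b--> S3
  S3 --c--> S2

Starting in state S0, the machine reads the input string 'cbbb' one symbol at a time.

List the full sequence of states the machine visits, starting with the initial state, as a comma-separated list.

Start: S0
  read 'c': S0 --c--> S3
  read 'b': S3 --b--> S3
  read 'b': S3 --b--> S3
  read 'b': S3 --b--> S3

Answer: S0, S3, S3, S3, S3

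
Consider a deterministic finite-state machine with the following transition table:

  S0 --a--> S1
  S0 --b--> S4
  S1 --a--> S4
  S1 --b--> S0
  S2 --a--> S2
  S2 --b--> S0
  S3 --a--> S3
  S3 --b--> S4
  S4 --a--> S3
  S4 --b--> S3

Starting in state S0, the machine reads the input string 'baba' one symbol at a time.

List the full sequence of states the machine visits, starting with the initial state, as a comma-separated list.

Answer: S0, S4, S3, S4, S3

Derivation:
Start: S0
  read 'b': S0 --b--> S4
  read 'a': S4 --a--> S3
  read 'b': S3 --b--> S4
  read 'a': S4 --a--> S3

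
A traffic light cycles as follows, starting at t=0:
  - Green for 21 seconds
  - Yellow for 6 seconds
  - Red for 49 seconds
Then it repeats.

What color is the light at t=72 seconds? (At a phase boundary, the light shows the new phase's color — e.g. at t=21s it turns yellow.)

Answer: red

Derivation:
Cycle length = 21 + 6 + 49 = 76s
t = 72, phase_t = 72 mod 76 = 72
72 >= 27 → RED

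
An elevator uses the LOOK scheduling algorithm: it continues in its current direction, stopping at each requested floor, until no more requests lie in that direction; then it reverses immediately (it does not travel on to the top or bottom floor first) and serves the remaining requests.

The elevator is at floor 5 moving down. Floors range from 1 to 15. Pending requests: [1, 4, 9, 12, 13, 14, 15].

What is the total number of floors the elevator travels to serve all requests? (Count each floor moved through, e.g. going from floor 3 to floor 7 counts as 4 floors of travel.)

Answer: 18

Derivation:
Start at floor 5 moving down, LOOK stop order: [4, 1, 9, 12, 13, 14, 15]
  5 → 4: |4-5| = 1, total = 1
  4 → 1: |1-4| = 3, total = 4
  1 → 9: |9-1| = 8, total = 12
  9 → 12: |12-9| = 3, total = 15
  12 → 13: |13-12| = 1, total = 16
  13 → 14: |14-13| = 1, total = 17
  14 → 15: |15-14| = 1, total = 18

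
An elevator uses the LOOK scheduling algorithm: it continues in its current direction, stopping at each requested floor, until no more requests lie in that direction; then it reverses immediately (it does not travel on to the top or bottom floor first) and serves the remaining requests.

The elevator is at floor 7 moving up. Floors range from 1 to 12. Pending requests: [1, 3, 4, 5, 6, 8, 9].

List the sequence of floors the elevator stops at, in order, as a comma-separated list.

Answer: 8, 9, 6, 5, 4, 3, 1

Derivation:
Current: 7, moving UP
Serve above first (ascending): [8, 9]
Then reverse, serve below (descending): [6, 5, 4, 3, 1]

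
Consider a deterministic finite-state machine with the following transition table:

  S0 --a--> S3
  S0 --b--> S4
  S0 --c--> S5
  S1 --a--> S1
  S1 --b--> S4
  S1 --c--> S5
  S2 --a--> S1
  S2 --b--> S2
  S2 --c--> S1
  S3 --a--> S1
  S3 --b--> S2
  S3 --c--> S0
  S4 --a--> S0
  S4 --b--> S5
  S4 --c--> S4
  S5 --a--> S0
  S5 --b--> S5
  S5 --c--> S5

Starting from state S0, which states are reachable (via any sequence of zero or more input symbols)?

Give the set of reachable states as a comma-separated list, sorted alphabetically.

BFS from S0:
  visit S0: S0--a-->S3 (new), S0--b-->S4 (new), S0--c-->S5 (new)
  visit S3: S3--a-->S1 (new), S3--b-->S2 (new), S3--c-->S0 (seen)
  visit S4: S4--a-->S0 (seen), S4--b-->S5 (seen), S4--c-->S4 (seen)
  visit S5: S5--a-->S0 (seen), S5--b-->S5 (seen), S5--c-->S5 (seen)
  visit S1: S1--a-->S1 (seen), S1--b-->S4 (seen), S1--c-->S5 (seen)
  visit S2: S2--a-->S1 (seen), S2--b-->S2 (seen), S2--c-->S1 (seen)

Answer: S0, S1, S2, S3, S4, S5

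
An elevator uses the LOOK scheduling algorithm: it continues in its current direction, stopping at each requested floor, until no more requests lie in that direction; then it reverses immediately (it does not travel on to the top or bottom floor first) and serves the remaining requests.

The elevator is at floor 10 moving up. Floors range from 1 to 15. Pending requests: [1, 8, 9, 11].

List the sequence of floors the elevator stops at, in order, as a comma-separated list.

Answer: 11, 9, 8, 1

Derivation:
Current: 10, moving UP
Serve above first (ascending): [11]
Then reverse, serve below (descending): [9, 8, 1]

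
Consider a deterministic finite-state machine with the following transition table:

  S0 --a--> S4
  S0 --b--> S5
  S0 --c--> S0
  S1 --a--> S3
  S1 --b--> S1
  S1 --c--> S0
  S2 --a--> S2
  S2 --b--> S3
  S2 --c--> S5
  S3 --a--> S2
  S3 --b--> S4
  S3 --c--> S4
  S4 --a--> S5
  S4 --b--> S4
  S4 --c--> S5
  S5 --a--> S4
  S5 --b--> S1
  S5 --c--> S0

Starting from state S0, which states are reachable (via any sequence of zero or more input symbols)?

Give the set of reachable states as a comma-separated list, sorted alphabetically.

Answer: S0, S1, S2, S3, S4, S5

Derivation:
BFS from S0:
  visit S0: S0--a-->S4 (new), S0--b-->S5 (new), S0--c-->S0 (seen)
  visit S4: S4--a-->S5 (seen), S4--b-->S4 (seen), S4--c-->S5 (seen)
  visit S5: S5--a-->S4 (seen), S5--b-->S1 (new), S5--c-->S0 (seen)
  visit S1: S1--a-->S3 (new), S1--b-->S1 (seen), S1--c-->S0 (seen)
  visit S3: S3--a-->S2 (new), S3--b-->S4 (seen), S3--c-->S4 (seen)
  visit S2: S2--a-->S2 (seen), S2--b-->S3 (seen), S2--c-->S5 (seen)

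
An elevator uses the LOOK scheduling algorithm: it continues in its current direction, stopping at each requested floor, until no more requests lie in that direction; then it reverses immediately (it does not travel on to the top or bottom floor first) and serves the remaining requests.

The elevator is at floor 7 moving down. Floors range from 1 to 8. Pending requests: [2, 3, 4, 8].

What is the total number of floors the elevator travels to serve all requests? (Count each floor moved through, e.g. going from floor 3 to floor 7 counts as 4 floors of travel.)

Start at floor 7 moving down, LOOK stop order: [4, 3, 2, 8]
  7 → 4: |4-7| = 3, total = 3
  4 → 3: |3-4| = 1, total = 4
  3 → 2: |2-3| = 1, total = 5
  2 → 8: |8-2| = 6, total = 11

Answer: 11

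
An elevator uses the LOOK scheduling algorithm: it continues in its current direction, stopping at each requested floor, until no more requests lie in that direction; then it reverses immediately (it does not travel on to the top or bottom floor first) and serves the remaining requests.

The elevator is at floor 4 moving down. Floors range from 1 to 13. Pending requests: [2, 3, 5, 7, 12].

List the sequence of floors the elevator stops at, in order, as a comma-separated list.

Answer: 3, 2, 5, 7, 12

Derivation:
Current: 4, moving DOWN
Serve below first (descending): [3, 2]
Then reverse, serve above (ascending): [5, 7, 12]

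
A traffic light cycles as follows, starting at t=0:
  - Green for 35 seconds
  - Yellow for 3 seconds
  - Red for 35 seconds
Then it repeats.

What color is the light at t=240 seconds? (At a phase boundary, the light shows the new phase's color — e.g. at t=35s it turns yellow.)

Cycle length = 35 + 3 + 35 = 73s
t = 240, phase_t = 240 mod 73 = 21
21 < 35 (green end) → GREEN

Answer: green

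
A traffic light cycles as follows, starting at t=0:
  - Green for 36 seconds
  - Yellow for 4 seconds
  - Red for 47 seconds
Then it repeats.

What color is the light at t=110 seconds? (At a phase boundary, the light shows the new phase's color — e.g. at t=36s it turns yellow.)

Answer: green

Derivation:
Cycle length = 36 + 4 + 47 = 87s
t = 110, phase_t = 110 mod 87 = 23
23 < 36 (green end) → GREEN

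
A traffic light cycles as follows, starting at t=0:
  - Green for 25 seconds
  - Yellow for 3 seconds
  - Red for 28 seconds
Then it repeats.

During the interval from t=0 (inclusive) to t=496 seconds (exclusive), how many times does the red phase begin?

Cycle = 25+3+28 = 56s
red phase starts at t = k*56 + 28 for k=0,1,2,...
Need k*56+28 < 496 → k < 8.357
k ∈ {0, ..., 8} → 9 starts

Answer: 9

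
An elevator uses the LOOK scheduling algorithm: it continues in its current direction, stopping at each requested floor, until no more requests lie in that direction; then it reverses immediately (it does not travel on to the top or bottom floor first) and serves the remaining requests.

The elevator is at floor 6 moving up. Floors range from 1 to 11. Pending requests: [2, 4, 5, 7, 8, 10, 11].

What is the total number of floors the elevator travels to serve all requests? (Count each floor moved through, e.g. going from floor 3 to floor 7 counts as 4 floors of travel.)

Answer: 14

Derivation:
Start at floor 6 moving up, LOOK stop order: [7, 8, 10, 11, 5, 4, 2]
  6 → 7: |7-6| = 1, total = 1
  7 → 8: |8-7| = 1, total = 2
  8 → 10: |10-8| = 2, total = 4
  10 → 11: |11-10| = 1, total = 5
  11 → 5: |5-11| = 6, total = 11
  5 → 4: |4-5| = 1, total = 12
  4 → 2: |2-4| = 2, total = 14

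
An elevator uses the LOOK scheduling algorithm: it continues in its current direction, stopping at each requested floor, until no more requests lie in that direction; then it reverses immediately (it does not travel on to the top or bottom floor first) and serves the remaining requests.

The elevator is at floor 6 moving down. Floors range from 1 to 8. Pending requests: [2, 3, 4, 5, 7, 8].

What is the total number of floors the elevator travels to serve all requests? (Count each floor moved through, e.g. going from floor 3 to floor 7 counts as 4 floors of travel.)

Start at floor 6 moving down, LOOK stop order: [5, 4, 3, 2, 7, 8]
  6 → 5: |5-6| = 1, total = 1
  5 → 4: |4-5| = 1, total = 2
  4 → 3: |3-4| = 1, total = 3
  3 → 2: |2-3| = 1, total = 4
  2 → 7: |7-2| = 5, total = 9
  7 → 8: |8-7| = 1, total = 10

Answer: 10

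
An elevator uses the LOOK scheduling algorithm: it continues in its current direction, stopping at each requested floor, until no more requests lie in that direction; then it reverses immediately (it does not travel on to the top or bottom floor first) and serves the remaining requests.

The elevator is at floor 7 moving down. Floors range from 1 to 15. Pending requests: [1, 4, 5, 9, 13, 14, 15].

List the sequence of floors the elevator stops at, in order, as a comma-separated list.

Answer: 5, 4, 1, 9, 13, 14, 15

Derivation:
Current: 7, moving DOWN
Serve below first (descending): [5, 4, 1]
Then reverse, serve above (ascending): [9, 13, 14, 15]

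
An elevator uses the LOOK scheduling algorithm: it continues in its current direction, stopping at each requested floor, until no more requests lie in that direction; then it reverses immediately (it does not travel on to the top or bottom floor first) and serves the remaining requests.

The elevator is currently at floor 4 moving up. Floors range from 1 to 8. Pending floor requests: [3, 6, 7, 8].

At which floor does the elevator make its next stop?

Current floor: 4, direction: up
Requests above: [6, 7, 8]
Requests below: [3]
Moving up and requests lie above → nearest above is min([6, 7, 8]) = 6

Answer: 6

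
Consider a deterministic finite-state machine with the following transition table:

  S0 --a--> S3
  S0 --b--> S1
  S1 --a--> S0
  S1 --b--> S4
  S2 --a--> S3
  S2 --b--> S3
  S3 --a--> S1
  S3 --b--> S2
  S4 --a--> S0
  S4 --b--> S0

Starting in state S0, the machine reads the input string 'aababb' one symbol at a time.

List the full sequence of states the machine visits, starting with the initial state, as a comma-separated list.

Start: S0
  read 'a': S0 --a--> S3
  read 'a': S3 --a--> S1
  read 'b': S1 --b--> S4
  read 'a': S4 --a--> S0
  read 'b': S0 --b--> S1
  read 'b': S1 --b--> S4

Answer: S0, S3, S1, S4, S0, S1, S4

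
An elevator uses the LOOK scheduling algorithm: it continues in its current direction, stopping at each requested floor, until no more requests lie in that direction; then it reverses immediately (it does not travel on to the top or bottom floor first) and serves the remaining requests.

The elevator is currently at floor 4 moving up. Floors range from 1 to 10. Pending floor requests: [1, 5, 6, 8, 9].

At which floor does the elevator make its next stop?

Answer: 5

Derivation:
Current floor: 4, direction: up
Requests above: [5, 6, 8, 9]
Requests below: [1]
Moving up and requests lie above → nearest above is min([5, 6, 8, 9]) = 5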